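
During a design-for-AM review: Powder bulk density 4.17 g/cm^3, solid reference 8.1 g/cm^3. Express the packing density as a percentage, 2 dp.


Packing = (4.17/8.1)*100 = 51.48 %


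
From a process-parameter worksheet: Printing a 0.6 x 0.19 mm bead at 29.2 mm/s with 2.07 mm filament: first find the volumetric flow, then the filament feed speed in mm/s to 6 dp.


Q = 0.6 * 0.19 * 29.2 = 3.3288 mm^3/s
A_fil = pi*(2.07/2)^2 = 3.36535259 mm^2
v_feed = 3.3288 / 3.36535259 = 0.989139 mm/s


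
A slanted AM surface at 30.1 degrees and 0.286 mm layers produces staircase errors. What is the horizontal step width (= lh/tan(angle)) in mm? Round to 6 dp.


step = 0.286 / tan(30.1) = 0.493376 mm


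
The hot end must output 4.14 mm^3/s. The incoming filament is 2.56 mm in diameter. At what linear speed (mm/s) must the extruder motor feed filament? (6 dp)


A = pi*(2.56/2)^2 = 5.147185
v = 4.14 / 5.147185 = 0.804323 mm/s


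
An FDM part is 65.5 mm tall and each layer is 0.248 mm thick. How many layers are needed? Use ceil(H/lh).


Layers = ceil(65.5/0.248) = 265


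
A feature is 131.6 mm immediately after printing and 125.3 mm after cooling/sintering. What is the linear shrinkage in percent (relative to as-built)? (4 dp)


Shrinkage = ((131.6-125.3)/131.6)*100 = 4.7872 %


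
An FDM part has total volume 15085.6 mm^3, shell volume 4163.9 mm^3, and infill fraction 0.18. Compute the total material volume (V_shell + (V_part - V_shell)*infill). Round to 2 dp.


V_infill = (15085.6 - 4163.9) * 0.18 = 1965.91
V_total = 4163.9 + 1965.91 = 6129.81 mm^3


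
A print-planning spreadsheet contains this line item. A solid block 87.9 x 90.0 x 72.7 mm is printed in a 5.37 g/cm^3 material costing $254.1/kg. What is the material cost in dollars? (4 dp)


V = 87.9 * 90.0 * 72.7 = 575129.7 mm^3 = 575.1297 cm^3
Mass = 575.1297 * 5.37 / 1000 = 3.08844649 kg
Cost = 3.08844649 * 254.1 = 784.7743 $


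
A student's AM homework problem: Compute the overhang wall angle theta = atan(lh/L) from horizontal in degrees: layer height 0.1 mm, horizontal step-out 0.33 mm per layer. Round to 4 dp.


angle = atan(0.1/0.33) = 16.8584 degrees


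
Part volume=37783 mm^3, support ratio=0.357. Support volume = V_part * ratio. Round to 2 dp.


V_support = 37783 * 0.357 = 13488.53 mm^3


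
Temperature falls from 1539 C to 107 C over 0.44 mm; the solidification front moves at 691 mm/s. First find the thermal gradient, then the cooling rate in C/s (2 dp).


G = (1539-107)/0.44 = 3254.54545455 C/mm
CR = 3254.54545455 * 691 = 2248890.91 C/s


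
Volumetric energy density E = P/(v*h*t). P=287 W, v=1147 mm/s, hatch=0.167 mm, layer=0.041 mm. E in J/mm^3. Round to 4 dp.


E = 287 / (1147*0.167*0.041) = 36.5442 J/mm^3


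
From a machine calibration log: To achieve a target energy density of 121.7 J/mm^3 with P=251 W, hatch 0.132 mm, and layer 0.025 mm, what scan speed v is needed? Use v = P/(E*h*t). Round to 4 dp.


v = 251 / (121.7*0.132*0.025) = 624.9844 mm/s


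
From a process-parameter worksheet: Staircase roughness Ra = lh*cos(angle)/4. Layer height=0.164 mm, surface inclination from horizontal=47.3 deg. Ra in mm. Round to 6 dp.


Ra = 0.164 * cos(47.3) / 4 = 0.027805 mm


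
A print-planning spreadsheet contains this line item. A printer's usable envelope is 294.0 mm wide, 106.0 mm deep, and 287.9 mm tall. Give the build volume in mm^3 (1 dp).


V = 294.0 * 106.0 * 287.9 = 8972115.6 mm^3


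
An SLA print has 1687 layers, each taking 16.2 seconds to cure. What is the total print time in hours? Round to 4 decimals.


t = 1687 * 16.2 / 3600 = 7.5915 hrs


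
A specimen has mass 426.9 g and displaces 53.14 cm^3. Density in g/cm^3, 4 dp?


rho = 426.9 / 53.14 = 8.0335 g/cm^3


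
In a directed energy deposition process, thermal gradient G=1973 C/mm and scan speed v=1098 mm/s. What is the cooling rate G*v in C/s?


CR = 1973 * 1098 = 2166354 C/s


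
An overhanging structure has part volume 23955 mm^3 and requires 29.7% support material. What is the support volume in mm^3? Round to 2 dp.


V_support = 23955 * 0.297 = 7114.64 mm^3


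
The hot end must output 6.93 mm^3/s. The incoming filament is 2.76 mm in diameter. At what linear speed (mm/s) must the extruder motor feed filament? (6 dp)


A = pi*(2.76/2)^2 = 5.982849
v = 6.93 / 5.982849 = 1.158311 mm/s


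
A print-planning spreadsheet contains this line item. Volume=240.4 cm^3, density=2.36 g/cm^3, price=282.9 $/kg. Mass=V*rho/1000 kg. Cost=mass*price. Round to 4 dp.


Mass = 240.4*2.36/1000 = 0.567344 kg
Cost = 0.567344 * 282.9 = 160.5016 $


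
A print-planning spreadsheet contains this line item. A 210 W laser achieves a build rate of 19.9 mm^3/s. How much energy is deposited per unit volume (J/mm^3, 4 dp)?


SE = 210 / 19.9 = 10.5528 J/mm^3


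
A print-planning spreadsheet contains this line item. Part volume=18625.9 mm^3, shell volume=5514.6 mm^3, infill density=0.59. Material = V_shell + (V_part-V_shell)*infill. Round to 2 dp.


V_infill = (18625.9 - 5514.6) * 0.59 = 7735.67
V_total = 5514.6 + 7735.67 = 13250.27 mm^3


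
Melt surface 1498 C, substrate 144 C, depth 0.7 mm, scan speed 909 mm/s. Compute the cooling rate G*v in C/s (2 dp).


G = (1498-144)/0.7 = 1934.28571429 C/mm
CR = 1934.28571429 * 909 = 1758265.71 C/s


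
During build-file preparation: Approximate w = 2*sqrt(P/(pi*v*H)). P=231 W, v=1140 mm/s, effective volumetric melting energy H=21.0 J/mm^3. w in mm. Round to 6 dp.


w = 2*sqrt(231/(pi*1140*21.0)) = 0.110841 mm


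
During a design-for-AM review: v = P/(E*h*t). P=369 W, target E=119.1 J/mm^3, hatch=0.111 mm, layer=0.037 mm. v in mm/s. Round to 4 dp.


v = 369 / (119.1*0.111*0.037) = 754.3795 mm/s


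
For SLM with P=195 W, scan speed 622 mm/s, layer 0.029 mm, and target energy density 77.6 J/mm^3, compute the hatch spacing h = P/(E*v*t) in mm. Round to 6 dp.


h = 195 / (77.6*622*0.029) = 0.139311 mm


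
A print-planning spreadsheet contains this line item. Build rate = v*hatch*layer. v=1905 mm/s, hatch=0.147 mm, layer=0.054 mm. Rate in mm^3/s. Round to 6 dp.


Rate = 1905 * 0.147 * 0.054 = 15.12189 mm^3/s


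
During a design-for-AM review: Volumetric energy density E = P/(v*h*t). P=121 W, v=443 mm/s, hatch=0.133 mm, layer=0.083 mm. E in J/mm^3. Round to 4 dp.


E = 121 / (443*0.133*0.083) = 24.743 J/mm^3


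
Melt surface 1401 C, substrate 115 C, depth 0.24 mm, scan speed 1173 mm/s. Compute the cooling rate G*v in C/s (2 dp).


G = (1401-115)/0.24 = 5358.33333333 C/mm
CR = 5358.33333333 * 1173 = 6285325.0 C/s


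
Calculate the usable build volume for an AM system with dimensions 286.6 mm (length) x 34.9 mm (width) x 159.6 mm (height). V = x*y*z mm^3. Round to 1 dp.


V = 286.6 * 34.9 * 159.6 = 1596373.5 mm^3


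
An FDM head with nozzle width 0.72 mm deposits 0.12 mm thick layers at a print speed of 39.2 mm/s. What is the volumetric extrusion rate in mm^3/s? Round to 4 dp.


Rate = 0.72 * 0.12 * 39.2 = 3.3869 mm^3/s


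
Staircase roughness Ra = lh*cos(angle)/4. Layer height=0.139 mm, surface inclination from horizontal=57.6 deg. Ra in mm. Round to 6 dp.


Ra = 0.139 * cos(57.6) / 4 = 0.01862 mm


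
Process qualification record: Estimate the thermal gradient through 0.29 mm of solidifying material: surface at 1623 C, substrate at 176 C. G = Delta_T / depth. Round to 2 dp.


G = (1623-176)/0.29 = 4989.66 C/mm


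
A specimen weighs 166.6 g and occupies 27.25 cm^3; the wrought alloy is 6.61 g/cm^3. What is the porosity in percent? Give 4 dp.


rho_part = 166.6 / 27.25 = 6.11376147 g/cm^3
Porosity = (1 - 6.11376147/6.61)*100 = 7.5074 %


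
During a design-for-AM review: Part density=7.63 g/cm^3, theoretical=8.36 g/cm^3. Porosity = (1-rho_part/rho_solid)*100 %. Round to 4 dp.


Porosity = (1-7.63/8.36)*100 = 8.7321 %


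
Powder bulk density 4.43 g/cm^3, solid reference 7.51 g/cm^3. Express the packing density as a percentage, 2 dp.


Packing = (4.43/7.51)*100 = 58.99 %


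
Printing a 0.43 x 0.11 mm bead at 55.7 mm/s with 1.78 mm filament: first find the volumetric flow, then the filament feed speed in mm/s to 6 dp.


Q = 0.43 * 0.11 * 55.7 = 2.63461 mm^3/s
A_fil = pi*(1.78/2)^2 = 2.48845554 mm^2
v_feed = 2.63461 / 2.48845554 = 1.058733 mm/s


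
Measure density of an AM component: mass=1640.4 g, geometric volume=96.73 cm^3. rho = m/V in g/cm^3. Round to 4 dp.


rho = 1640.4 / 96.73 = 16.9585 g/cm^3


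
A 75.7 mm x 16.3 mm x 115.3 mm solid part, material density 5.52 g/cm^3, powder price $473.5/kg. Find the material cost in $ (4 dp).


V = 75.7 * 16.3 * 115.3 = 142269.823 mm^3 = 142.269823 cm^3
Mass = 142.269823 * 5.52 / 1000 = 0.78532942 kg
Cost = 0.78532942 * 473.5 = 371.8535 $


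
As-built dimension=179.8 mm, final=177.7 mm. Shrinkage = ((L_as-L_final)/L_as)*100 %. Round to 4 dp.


Shrinkage = ((179.8-177.7)/179.8)*100 = 1.168 %


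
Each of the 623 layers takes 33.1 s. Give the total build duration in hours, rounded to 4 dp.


t = 623 * 33.1 / 3600 = 5.7281 hrs


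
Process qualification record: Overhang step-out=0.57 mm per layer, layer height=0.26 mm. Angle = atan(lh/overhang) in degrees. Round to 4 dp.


angle = atan(0.26/0.57) = 24.5196 degrees


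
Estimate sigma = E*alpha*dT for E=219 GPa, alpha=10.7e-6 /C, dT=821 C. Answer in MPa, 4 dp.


sigma = 219*1000 * 10.7e-6 * 821 = 1923.8493 MPa


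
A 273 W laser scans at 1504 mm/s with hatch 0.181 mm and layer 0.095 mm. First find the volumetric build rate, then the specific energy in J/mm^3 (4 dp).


Build rate = 1504 * 0.181 * 0.095 = 25.86128 mm^3/s
SE = 273 / 25.86128 = 10.5563 J/mm^3


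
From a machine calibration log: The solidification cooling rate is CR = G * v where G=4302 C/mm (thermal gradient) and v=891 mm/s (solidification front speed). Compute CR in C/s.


CR = 4302 * 891 = 3833082 C/s


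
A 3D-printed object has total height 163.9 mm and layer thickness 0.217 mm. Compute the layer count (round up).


Layers = ceil(163.9/0.217) = 756


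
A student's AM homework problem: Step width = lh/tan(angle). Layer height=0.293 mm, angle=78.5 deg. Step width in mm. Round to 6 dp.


step = 0.293 / tan(78.5) = 0.059612 mm


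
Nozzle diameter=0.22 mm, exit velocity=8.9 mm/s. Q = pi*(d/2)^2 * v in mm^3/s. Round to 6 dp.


A = pi*(0.22/2)^2 = 0.03801327 mm^2
Q = 0.03801327 * 8.9 = 0.338318 mm^3/s


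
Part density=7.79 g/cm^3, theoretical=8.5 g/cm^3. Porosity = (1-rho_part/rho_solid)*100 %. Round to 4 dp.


Porosity = (1-7.79/8.5)*100 = 8.3529 %


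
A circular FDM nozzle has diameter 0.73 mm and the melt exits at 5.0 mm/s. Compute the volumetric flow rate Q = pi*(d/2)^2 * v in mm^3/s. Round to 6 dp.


A = pi*(0.73/2)^2 = 0.41853868 mm^2
Q = 0.41853868 * 5.0 = 2.092693 mm^3/s


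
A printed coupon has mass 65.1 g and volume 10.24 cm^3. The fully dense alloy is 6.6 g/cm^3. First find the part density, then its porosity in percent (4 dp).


rho_part = 65.1 / 10.24 = 6.35742188 g/cm^3
Porosity = (1 - 6.35742188/6.6)*100 = 3.6754 %


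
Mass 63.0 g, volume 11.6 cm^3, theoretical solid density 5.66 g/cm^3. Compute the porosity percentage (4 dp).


rho_part = 63.0 / 11.6 = 5.43103448 g/cm^3
Porosity = (1 - 5.43103448/5.66)*100 = 4.0453 %


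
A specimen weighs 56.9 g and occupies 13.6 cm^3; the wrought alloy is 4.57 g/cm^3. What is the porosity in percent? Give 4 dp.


rho_part = 56.9 / 13.6 = 4.18382353 g/cm^3
Porosity = (1 - 4.18382353/4.57)*100 = 8.4503 %


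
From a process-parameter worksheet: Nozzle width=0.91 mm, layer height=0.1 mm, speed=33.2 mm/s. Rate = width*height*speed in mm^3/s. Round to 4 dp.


Rate = 0.91 * 0.1 * 33.2 = 3.0212 mm^3/s


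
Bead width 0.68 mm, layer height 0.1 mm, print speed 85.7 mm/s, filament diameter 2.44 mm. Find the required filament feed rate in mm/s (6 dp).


Q = 0.68 * 0.1 * 85.7 = 5.8276 mm^3/s
A_fil = pi*(2.44/2)^2 = 4.67594651 mm^2
v_feed = 5.8276 / 4.67594651 = 1.246293 mm/s


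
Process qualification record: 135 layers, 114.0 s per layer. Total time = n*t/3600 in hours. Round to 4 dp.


t = 135 * 114.0 / 3600 = 4.275 hrs


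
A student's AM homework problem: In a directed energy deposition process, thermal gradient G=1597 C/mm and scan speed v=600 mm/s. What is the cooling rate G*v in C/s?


CR = 1597 * 600 = 958200 C/s


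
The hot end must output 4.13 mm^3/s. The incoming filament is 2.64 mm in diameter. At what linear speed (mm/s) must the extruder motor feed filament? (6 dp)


A = pi*(2.64/2)^2 = 5.473911
v = 4.13 / 5.473911 = 0.754488 mm/s


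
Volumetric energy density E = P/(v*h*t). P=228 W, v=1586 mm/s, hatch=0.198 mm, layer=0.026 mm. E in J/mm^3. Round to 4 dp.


E = 228 / (1586*0.198*0.026) = 27.925 J/mm^3


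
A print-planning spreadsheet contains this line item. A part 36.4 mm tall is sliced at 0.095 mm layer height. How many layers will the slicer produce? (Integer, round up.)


Layers = ceil(36.4/0.095) = 384


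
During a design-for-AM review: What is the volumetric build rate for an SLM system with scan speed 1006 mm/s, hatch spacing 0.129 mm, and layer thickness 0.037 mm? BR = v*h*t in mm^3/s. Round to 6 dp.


Rate = 1006 * 0.129 * 0.037 = 4.801638 mm^3/s


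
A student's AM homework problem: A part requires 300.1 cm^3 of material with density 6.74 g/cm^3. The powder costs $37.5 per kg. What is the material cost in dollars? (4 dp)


Mass = 300.1*6.74/1000 = 2.022674 kg
Cost = 2.022674 * 37.5 = 75.8503 $


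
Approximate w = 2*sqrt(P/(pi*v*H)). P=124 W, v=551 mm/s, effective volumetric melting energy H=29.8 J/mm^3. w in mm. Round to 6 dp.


w = 2*sqrt(124/(pi*551*29.8)) = 0.098058 mm


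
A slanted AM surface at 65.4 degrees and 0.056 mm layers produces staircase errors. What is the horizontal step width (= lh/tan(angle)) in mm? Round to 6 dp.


step = 0.056 / tan(65.4) = 0.025639 mm


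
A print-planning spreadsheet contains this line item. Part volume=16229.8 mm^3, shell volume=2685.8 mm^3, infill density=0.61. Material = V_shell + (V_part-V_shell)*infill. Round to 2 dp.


V_infill = (16229.8 - 2685.8) * 0.61 = 8261.84
V_total = 2685.8 + 8261.84 = 10947.64 mm^3


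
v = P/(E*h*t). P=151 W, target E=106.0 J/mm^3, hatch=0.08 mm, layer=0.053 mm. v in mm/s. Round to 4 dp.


v = 151 / (106.0*0.08*0.053) = 335.9737 mm/s


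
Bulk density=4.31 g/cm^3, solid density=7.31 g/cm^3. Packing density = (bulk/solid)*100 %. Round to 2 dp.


Packing = (4.31/7.31)*100 = 58.96 %


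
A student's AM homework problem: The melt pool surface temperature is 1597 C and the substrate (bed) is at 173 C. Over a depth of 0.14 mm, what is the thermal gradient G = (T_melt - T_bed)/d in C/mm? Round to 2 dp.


G = (1597-173)/0.14 = 10171.43 C/mm


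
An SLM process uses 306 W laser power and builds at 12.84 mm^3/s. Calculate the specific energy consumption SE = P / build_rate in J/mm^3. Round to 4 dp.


SE = 306 / 12.84 = 23.8318 J/mm^3


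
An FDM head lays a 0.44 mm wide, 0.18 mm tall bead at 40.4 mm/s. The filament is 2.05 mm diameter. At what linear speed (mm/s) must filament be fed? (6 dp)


Q = 0.44 * 0.18 * 40.4 = 3.19968 mm^3/s
A_fil = pi*(2.05/2)^2 = 3.30063578 mm^2
v_feed = 3.19968 / 3.30063578 = 0.969413 mm/s


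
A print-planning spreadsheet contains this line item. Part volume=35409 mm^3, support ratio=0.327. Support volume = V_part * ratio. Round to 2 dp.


V_support = 35409 * 0.327 = 11578.74 mm^3


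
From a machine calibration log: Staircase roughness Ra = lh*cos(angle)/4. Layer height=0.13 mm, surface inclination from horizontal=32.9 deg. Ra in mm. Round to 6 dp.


Ra = 0.13 * cos(32.9) / 4 = 0.027288 mm


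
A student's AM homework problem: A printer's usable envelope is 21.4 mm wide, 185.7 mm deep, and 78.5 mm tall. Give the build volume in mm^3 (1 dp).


V = 21.4 * 185.7 * 78.5 = 311957.4 mm^3


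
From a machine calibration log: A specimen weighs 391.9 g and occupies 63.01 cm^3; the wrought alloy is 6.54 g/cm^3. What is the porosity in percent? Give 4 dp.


rho_part = 391.9 / 63.01 = 6.21964767 g/cm^3
Porosity = (1 - 6.21964767/6.54)*100 = 4.8984 %


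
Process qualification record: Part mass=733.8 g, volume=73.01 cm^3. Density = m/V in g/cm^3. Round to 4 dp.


rho = 733.8 / 73.01 = 10.0507 g/cm^3


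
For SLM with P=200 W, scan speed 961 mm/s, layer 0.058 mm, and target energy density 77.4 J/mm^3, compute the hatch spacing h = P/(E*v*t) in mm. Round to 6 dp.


h = 200 / (77.4*961*0.058) = 0.046359 mm


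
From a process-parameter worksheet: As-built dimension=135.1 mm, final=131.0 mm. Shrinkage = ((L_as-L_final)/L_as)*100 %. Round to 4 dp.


Shrinkage = ((135.1-131.0)/135.1)*100 = 3.0348 %


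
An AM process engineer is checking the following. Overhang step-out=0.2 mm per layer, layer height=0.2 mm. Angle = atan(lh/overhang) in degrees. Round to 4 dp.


angle = atan(0.2/0.2) = 45.0 degrees


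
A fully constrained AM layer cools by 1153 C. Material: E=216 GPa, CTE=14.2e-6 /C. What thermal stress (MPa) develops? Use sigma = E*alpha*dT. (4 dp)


sigma = 216*1000 * 14.2e-6 * 1153 = 3536.4816 MPa


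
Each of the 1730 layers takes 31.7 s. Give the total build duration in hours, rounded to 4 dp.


t = 1730 * 31.7 / 3600 = 15.2336 hrs


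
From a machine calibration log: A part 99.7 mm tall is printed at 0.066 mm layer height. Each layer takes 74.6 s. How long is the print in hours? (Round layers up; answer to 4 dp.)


Layers = ceil(99.7/0.066) = 1511
t = 1511 * 74.6 / 3600 = 31.3113 hrs


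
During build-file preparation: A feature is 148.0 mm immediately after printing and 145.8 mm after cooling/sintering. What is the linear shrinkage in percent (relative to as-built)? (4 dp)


Shrinkage = ((148.0-145.8)/148.0)*100 = 1.4865 %


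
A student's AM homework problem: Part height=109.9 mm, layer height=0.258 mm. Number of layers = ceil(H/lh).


Layers = ceil(109.9/0.258) = 426


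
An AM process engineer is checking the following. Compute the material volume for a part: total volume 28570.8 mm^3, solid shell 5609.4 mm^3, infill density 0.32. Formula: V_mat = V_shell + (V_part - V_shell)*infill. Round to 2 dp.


V_infill = (28570.8 - 5609.4) * 0.32 = 7347.65
V_total = 5609.4 + 7347.65 = 12957.05 mm^3


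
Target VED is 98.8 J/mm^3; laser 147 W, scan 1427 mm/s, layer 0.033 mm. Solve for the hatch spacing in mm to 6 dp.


h = 147 / (98.8*1427*0.033) = 0.031595 mm


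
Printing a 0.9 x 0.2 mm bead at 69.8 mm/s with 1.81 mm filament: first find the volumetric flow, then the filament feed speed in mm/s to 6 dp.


Q = 0.9 * 0.2 * 69.8 = 12.564 mm^3/s
A_fil = pi*(1.81/2)^2 = 2.57304292 mm^2
v_feed = 12.564 / 2.57304292 = 4.882934 mm/s


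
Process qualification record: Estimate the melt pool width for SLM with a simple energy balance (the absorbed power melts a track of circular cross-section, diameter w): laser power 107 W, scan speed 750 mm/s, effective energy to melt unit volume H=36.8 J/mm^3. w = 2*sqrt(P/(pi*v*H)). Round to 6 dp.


w = 2*sqrt(107/(pi*750*36.8)) = 0.070257 mm


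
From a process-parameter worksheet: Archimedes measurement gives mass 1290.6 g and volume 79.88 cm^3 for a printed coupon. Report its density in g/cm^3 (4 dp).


rho = 1290.6 / 79.88 = 16.1567 g/cm^3


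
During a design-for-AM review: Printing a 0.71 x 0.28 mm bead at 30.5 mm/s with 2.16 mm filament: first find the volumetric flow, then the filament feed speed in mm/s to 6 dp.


Q = 0.71 * 0.28 * 30.5 = 6.0634 mm^3/s
A_fil = pi*(2.16/2)^2 = 3.66435367 mm^2
v_feed = 6.0634 / 3.66435367 = 1.654698 mm/s


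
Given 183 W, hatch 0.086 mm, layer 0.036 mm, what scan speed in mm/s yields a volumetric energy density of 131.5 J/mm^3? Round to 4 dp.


v = 183 / (131.5*0.086*0.036) = 449.4945 mm/s


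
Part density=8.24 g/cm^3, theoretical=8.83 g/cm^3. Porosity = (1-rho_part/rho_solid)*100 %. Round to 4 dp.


Porosity = (1-8.24/8.83)*100 = 6.6818 %


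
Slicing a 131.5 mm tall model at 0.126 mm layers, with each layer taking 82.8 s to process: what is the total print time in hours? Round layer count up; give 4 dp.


Layers = ceil(131.5/0.126) = 1044
t = 1044 * 82.8 / 3600 = 24.012 hrs


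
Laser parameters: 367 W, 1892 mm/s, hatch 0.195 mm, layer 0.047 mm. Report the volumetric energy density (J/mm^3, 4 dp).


E = 367 / (1892*0.195*0.047) = 21.1647 J/mm^3


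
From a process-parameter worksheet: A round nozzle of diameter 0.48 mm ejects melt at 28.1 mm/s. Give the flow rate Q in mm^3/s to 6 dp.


A = pi*(0.48/2)^2 = 0.18095574 mm^2
Q = 0.18095574 * 28.1 = 5.084856 mm^3/s


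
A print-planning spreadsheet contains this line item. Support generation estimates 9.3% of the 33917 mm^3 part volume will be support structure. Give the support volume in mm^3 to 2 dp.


V_support = 33917 * 0.093 = 3154.28 mm^3


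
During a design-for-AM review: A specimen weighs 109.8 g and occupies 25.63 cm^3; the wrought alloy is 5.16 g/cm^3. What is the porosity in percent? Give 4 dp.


rho_part = 109.8 / 25.63 = 4.28404214 g/cm^3
Porosity = (1 - 4.28404214/5.16)*100 = 16.9759 %


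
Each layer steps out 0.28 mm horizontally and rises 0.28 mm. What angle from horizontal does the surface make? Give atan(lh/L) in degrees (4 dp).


angle = atan(0.28/0.28) = 45.0 degrees


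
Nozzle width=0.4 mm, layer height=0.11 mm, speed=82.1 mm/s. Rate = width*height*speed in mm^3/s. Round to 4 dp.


Rate = 0.4 * 0.11 * 82.1 = 3.6124 mm^3/s


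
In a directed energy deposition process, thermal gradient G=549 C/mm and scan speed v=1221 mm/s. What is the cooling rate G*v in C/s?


CR = 549 * 1221 = 670329 C/s


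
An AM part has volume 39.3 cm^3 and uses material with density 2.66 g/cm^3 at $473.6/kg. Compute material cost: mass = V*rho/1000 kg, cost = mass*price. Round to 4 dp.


Mass = 39.3*2.66/1000 = 0.104538 kg
Cost = 0.104538 * 473.6 = 49.5092 $


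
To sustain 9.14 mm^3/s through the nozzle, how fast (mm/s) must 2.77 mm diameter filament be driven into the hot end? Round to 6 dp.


A = pi*(2.77/2)^2 = 6.026282
v = 9.14 / 6.026282 = 1.51669 mm/s


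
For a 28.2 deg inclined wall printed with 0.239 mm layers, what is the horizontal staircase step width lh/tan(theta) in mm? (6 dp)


step = 0.239 / tan(28.2) = 0.445733 mm


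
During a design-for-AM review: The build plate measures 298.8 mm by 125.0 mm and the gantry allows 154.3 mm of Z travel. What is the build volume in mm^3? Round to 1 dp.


V = 298.8 * 125.0 * 154.3 = 5763105.0 mm^3


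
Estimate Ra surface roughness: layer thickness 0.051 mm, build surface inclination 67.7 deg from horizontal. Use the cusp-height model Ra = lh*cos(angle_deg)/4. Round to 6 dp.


Ra = 0.051 * cos(67.7) / 4 = 0.004838 mm


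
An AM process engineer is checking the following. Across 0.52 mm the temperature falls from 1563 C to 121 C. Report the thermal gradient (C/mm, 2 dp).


G = (1563-121)/0.52 = 2773.08 C/mm


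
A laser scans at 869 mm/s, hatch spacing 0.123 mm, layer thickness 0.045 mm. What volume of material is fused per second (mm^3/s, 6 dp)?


Rate = 869 * 0.123 * 0.045 = 4.809915 mm^3/s


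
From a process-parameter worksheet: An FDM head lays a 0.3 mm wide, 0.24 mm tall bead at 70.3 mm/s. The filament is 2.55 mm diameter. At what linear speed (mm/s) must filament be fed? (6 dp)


Q = 0.3 * 0.24 * 70.3 = 5.0616 mm^3/s
A_fil = pi*(2.55/2)^2 = 5.10705156 mm^2
v_feed = 5.0616 / 5.10705156 = 0.9911 mm/s


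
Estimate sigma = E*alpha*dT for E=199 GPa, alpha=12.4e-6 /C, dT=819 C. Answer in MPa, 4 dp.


sigma = 199*1000 * 12.4e-6 * 819 = 2020.9644 MPa


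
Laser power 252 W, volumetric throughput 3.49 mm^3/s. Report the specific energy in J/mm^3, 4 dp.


SE = 252 / 3.49 = 72.2063 J/mm^3


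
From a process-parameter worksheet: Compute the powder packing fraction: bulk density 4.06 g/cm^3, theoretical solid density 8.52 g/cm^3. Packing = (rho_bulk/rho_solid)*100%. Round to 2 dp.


Packing = (4.06/8.52)*100 = 47.65 %


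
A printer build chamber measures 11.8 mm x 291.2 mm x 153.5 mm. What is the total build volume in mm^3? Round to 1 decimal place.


V = 11.8 * 291.2 * 153.5 = 527450.6 mm^3


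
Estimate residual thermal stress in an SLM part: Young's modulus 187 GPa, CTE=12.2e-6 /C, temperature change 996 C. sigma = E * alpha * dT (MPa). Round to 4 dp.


sigma = 187*1000 * 12.2e-6 * 996 = 2272.2744 MPa


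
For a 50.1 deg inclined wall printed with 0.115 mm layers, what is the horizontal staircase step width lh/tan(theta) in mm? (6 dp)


step = 0.115 / tan(50.1) = 0.096155 mm


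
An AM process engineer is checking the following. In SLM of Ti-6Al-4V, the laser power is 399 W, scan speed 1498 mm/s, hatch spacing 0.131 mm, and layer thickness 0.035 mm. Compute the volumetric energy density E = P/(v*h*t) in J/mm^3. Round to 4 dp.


E = 399 / (1498*0.131*0.035) = 58.0927 J/mm^3


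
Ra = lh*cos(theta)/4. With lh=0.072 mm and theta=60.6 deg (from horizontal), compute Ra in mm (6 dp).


Ra = 0.072 * cos(60.6) / 4 = 0.008836 mm


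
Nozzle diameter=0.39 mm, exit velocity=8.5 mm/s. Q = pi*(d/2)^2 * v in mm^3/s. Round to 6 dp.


A = pi*(0.39/2)^2 = 0.11945906 mm^2
Q = 0.11945906 * 8.5 = 1.015402 mm^3/s


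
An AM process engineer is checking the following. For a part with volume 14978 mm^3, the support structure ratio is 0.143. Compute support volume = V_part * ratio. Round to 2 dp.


V_support = 14978 * 0.143 = 2141.85 mm^3


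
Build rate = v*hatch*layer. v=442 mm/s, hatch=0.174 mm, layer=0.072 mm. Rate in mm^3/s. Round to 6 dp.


Rate = 442 * 0.174 * 0.072 = 5.537376 mm^3/s


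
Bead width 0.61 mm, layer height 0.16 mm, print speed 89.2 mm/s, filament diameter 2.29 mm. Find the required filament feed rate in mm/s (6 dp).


Q = 0.61 * 0.16 * 89.2 = 8.70592 mm^3/s
A_fil = pi*(2.29/2)^2 = 4.11870651 mm^2
v_feed = 8.70592 / 4.11870651 = 2.113751 mm/s


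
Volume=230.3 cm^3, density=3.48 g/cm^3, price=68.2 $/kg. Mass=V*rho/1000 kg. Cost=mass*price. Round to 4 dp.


Mass = 230.3*3.48/1000 = 0.801444 kg
Cost = 0.801444 * 68.2 = 54.6585 $


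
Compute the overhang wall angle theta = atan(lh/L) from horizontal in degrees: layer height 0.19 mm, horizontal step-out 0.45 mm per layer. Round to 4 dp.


angle = atan(0.19/0.45) = 22.8906 degrees


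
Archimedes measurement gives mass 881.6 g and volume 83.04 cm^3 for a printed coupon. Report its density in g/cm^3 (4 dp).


rho = 881.6 / 83.04 = 10.6166 g/cm^3


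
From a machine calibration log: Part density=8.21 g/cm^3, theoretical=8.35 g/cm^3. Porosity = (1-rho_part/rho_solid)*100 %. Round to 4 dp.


Porosity = (1-8.21/8.35)*100 = 1.6766 %


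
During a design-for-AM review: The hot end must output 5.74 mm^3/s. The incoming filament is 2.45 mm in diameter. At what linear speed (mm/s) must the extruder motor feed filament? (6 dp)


A = pi*(2.45/2)^2 = 4.714352
v = 5.74 / 4.714352 = 1.217559 mm/s


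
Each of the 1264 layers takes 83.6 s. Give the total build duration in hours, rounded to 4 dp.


t = 1264 * 83.6 / 3600 = 29.3529 hrs


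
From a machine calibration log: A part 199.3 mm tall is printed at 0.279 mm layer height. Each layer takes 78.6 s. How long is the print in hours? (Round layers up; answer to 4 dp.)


Layers = ceil(199.3/0.279) = 715
t = 715 * 78.6 / 3600 = 15.6108 hrs


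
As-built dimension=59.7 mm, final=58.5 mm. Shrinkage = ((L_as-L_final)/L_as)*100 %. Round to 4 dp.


Shrinkage = ((59.7-58.5)/59.7)*100 = 2.0101 %


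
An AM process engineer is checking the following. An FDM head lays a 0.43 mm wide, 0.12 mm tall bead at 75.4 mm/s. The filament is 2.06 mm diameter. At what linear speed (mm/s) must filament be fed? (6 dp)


Q = 0.43 * 0.12 * 75.4 = 3.89064 mm^3/s
A_fil = pi*(2.06/2)^2 = 3.33291565 mm^2
v_feed = 3.89064 / 3.33291565 = 1.167338 mm/s


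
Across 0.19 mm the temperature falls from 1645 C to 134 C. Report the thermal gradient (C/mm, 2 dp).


G = (1645-134)/0.19 = 7952.63 C/mm


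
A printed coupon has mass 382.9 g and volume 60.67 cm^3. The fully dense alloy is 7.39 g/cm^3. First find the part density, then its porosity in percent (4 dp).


rho_part = 382.9 / 60.67 = 6.31119169 g/cm^3
Porosity = (1 - 6.31119169/7.39)*100 = 14.5982 %


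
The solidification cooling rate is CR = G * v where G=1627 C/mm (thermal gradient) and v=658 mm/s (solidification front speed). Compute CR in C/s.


CR = 1627 * 658 = 1070566 C/s


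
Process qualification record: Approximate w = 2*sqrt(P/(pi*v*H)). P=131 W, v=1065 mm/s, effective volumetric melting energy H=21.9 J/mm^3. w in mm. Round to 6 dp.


w = 2*sqrt(131/(pi*1065*21.9)) = 0.084566 mm


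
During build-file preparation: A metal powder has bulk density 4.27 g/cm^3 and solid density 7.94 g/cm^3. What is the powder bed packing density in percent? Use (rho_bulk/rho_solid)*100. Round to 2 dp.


Packing = (4.27/7.94)*100 = 53.78 %


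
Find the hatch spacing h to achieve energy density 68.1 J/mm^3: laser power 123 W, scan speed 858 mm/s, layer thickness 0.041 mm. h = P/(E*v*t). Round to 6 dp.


h = 123 / (68.1*858*0.041) = 0.051344 mm


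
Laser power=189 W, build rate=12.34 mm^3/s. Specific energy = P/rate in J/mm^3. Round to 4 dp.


SE = 189 / 12.34 = 15.316 J/mm^3


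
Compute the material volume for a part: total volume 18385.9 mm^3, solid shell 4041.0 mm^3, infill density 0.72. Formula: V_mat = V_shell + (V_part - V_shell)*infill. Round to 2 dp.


V_infill = (18385.9 - 4041.0) * 0.72 = 10328.33
V_total = 4041.0 + 10328.33 = 14369.33 mm^3


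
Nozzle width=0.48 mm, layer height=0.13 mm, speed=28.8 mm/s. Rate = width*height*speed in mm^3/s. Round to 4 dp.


Rate = 0.48 * 0.13 * 28.8 = 1.7971 mm^3/s


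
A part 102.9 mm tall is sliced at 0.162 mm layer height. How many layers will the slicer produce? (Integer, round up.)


Layers = ceil(102.9/0.162) = 636


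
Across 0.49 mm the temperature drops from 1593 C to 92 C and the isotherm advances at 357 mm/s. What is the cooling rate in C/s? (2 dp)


G = (1593-92)/0.49 = 3063.26530612 C/mm
CR = 3063.26530612 * 357 = 1093585.71 C/s


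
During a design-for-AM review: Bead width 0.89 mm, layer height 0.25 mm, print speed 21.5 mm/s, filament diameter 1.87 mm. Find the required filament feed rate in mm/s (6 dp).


Q = 0.89 * 0.25 * 21.5 = 4.78375 mm^3/s
A_fil = pi*(1.87/2)^2 = 2.74645884 mm^2
v_feed = 4.78375 / 2.74645884 = 1.741788 mm/s


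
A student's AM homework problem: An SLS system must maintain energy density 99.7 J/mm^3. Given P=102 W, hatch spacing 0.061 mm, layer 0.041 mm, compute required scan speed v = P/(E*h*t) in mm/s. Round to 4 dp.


v = 102 / (99.7*0.061*0.041) = 409.0641 mm/s


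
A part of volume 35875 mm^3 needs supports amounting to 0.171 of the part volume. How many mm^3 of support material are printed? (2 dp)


V_support = 35875 * 0.171 = 6134.63 mm^3


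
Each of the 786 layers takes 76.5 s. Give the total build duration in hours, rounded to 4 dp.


t = 786 * 76.5 / 3600 = 16.7025 hrs


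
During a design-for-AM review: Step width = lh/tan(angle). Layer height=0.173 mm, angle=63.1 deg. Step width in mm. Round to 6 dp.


step = 0.173 / tan(63.1) = 0.087768 mm


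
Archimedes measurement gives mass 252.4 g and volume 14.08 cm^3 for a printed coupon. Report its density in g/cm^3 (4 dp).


rho = 252.4 / 14.08 = 17.9261 g/cm^3


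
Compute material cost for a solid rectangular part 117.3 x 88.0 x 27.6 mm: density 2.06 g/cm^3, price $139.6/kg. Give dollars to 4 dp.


V = 117.3 * 88.0 * 27.6 = 284898.24 mm^3 = 284.89824 cm^3
Mass = 284.89824 * 2.06 / 1000 = 0.58689037 kg
Cost = 0.58689037 * 139.6 = 81.9299 $


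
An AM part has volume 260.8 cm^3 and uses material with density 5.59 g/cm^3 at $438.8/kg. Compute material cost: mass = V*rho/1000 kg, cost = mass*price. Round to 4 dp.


Mass = 260.8*5.59/1000 = 1.457872 kg
Cost = 1.457872 * 438.8 = 639.7142 $


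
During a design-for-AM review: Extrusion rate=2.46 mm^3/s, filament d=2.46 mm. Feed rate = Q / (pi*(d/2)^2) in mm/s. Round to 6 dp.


A = pi*(2.46/2)^2 = 4.752916
v = 2.46 / 4.752916 = 0.517577 mm/s


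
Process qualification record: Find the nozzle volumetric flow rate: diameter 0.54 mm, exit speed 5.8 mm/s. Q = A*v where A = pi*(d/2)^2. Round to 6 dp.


A = pi*(0.54/2)^2 = 0.2290221 mm^2
Q = 0.2290221 * 5.8 = 1.328328 mm^3/s


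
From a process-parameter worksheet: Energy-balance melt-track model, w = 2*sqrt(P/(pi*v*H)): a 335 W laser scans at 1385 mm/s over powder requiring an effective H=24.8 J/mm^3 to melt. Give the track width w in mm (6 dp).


w = 2*sqrt(335/(pi*1385*24.8)) = 0.111436 mm


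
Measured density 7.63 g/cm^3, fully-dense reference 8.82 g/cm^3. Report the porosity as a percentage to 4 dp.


Porosity = (1-7.63/8.82)*100 = 13.4921 %


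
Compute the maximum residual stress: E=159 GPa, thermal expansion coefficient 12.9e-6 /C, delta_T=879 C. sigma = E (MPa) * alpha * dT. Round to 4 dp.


sigma = 159*1000 * 12.9e-6 * 879 = 1802.9169 MPa


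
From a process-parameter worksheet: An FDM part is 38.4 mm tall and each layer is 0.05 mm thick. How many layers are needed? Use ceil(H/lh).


Layers = ceil(38.4/0.05) = 768


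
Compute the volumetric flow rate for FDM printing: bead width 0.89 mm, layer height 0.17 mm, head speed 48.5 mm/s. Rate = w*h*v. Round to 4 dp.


Rate = 0.89 * 0.17 * 48.5 = 7.3381 mm^3/s


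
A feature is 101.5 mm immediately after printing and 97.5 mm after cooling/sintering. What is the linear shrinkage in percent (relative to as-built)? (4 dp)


Shrinkage = ((101.5-97.5)/101.5)*100 = 3.9409 %


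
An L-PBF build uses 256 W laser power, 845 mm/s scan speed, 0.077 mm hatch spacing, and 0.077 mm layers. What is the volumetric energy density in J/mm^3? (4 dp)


E = 256 / (845*0.077*0.077) = 51.0978 J/mm^3


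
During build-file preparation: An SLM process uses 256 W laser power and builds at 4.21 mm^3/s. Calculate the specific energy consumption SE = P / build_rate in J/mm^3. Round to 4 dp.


SE = 256 / 4.21 = 60.8076 J/mm^3


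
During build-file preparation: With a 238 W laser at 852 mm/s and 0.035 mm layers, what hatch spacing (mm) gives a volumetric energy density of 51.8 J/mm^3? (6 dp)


h = 238 / (51.8*852*0.035) = 0.154078 mm


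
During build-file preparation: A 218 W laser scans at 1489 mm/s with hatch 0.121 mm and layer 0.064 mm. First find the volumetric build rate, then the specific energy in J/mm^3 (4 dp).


Build rate = 1489 * 0.121 * 0.064 = 11.530816 mm^3/s
SE = 218 / 11.530816 = 18.9059 J/mm^3


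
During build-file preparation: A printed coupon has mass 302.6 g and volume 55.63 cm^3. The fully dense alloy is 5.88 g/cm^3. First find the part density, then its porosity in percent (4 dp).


rho_part = 302.6 / 55.63 = 5.43951106 g/cm^3
Porosity = (1 - 5.43951106/5.88)*100 = 7.4913 %


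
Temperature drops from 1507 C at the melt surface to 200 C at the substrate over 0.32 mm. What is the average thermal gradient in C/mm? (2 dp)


G = (1507-200)/0.32 = 4084.38 C/mm


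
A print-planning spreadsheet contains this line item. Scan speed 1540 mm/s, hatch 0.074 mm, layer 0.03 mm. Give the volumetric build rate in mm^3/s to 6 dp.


Rate = 1540 * 0.074 * 0.03 = 3.4188 mm^3/s


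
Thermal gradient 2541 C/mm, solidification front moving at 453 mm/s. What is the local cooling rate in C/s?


CR = 2541 * 453 = 1151073 C/s


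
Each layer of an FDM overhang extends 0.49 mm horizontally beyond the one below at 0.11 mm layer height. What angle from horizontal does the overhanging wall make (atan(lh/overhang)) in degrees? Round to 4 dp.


angle = atan(0.11/0.49) = 12.6526 degrees


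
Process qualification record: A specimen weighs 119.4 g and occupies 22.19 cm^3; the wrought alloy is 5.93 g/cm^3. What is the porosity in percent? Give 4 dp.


rho_part = 119.4 / 22.19 = 5.38080216 g/cm^3
Porosity = (1 - 5.38080216/5.93)*100 = 9.2613 %


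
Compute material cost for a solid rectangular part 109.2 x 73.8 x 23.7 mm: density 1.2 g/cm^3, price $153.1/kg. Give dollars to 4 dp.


V = 109.2 * 73.8 * 23.7 = 190997.352 mm^3 = 190.997352 cm^3
Mass = 190.997352 * 1.2 / 1000 = 0.22919682 kg
Cost = 0.22919682 * 153.1 = 35.09 $


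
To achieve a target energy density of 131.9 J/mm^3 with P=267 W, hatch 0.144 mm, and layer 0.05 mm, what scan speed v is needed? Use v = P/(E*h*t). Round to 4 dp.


v = 267 / (131.9*0.144*0.05) = 281.1473 mm/s


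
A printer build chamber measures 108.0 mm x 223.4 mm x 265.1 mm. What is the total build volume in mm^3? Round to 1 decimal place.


V = 108.0 * 223.4 * 265.1 = 6396120.7 mm^3


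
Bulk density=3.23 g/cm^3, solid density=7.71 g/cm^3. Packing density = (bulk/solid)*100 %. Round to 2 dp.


Packing = (3.23/7.71)*100 = 41.89 %


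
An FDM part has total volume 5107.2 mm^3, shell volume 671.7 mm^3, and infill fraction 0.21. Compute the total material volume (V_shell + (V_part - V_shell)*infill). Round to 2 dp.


V_infill = (5107.2 - 671.7) * 0.21 = 931.46
V_total = 671.7 + 931.46 = 1603.16 mm^3


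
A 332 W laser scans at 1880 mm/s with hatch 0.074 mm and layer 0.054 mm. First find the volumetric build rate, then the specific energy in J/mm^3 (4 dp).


Build rate = 1880 * 0.074 * 0.054 = 7.51248 mm^3/s
SE = 332 / 7.51248 = 44.1931 J/mm^3


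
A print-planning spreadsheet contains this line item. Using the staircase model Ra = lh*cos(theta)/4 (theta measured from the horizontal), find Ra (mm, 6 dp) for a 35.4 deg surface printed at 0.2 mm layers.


Ra = 0.2 * cos(35.4) / 4 = 0.040756 mm


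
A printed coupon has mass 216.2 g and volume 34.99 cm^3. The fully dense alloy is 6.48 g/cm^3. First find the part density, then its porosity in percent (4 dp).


rho_part = 216.2 / 34.99 = 6.17890826 g/cm^3
Porosity = (1 - 6.17890826/6.48)*100 = 4.6465 %


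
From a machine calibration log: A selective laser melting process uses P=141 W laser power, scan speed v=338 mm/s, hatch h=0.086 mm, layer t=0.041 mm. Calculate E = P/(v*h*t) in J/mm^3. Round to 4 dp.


E = 141 / (338*0.086*0.041) = 118.3096 J/mm^3


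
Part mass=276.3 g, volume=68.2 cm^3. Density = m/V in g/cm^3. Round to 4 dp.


rho = 276.3 / 68.2 = 4.0513 g/cm^3


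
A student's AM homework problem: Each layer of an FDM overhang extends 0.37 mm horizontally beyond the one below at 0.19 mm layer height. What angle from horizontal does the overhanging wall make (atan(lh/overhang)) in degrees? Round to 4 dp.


angle = atan(0.19/0.37) = 27.1811 degrees


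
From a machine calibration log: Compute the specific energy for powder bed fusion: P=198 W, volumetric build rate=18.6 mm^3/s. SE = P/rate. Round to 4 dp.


SE = 198 / 18.6 = 10.6452 J/mm^3


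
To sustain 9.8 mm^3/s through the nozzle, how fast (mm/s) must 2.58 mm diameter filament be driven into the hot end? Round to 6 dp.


A = pi*(2.58/2)^2 = 5.227924
v = 9.8 / 5.227924 = 1.874549 mm/s


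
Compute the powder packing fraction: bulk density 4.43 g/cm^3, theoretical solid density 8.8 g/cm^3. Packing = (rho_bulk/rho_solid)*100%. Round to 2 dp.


Packing = (4.43/8.8)*100 = 50.34 %


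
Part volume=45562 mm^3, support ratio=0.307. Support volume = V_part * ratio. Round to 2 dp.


V_support = 45562 * 0.307 = 13987.53 mm^3


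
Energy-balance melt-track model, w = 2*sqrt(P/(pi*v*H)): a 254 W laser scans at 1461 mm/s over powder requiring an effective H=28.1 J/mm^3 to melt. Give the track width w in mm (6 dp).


w = 2*sqrt(254/(pi*1461*28.1)) = 0.088755 mm
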